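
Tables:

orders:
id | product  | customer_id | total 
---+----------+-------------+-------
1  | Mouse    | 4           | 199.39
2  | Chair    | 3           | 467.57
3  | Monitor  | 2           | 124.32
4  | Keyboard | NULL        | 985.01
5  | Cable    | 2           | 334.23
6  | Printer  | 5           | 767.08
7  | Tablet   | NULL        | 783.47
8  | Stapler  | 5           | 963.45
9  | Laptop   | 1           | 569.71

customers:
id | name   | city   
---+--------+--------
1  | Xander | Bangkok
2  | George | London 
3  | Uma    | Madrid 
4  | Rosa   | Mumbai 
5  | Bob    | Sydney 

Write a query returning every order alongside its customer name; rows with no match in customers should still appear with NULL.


LEFT JOIN keeps every row from orders (the left table); where customer_id has no match in customers, the customer columns become NULL. Walk through each order:
  - order 1 (Mouse): customer_id=4 -> matches Rosa
  - order 2 (Chair): customer_id=3 -> matches Uma
  - order 3 (Monitor): customer_id=2 -> matches George
  - order 4 (Keyboard): customer_id=NULL, no match -> kept with NULL
  - order 5 (Cable): customer_id=2 -> matches George
  - order 6 (Printer): customer_id=5 -> matches Bob
  - order 7 (Tablet): customer_id=NULL, no match -> kept with NULL
  - order 8 (Stapler): customer_id=5 -> matches Bob
  - order 9 (Laptop): customer_id=1 -> matches Xander
All 9 rows appear; 2 have NULL customer.

SQL:
SELECT a.product, b.name AS customer
FROM orders a
LEFT JOIN customers b ON a.customer_id = b.id

Result:
product  | customer
---------+---------
Mouse    | Rosa    
Chair    | Uma     
Monitor  | George  
Keyboard | NULL    
Cable    | George  
Printer  | Bob     
Tablet   | NULL    
Stapler  | Bob     
Laptop   | Xander  


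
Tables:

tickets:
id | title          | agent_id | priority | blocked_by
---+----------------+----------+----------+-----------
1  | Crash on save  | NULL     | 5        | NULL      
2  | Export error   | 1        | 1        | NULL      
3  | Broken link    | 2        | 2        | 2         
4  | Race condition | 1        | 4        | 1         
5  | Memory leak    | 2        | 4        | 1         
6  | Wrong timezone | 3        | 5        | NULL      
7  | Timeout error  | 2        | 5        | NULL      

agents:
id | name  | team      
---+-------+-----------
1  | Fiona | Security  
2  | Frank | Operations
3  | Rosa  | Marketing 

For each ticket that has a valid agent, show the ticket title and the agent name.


INNER JOIN keeps only tickets rows whose agent_id matches an id in agents. Walk through each ticket:
  - ticket 1 (Crash on save): agent_id=NULL, no match -> dropped
  - ticket 2 (Export error): agent_id=1 -> matches Fiona
  - ticket 3 (Broken link): agent_id=2 -> matches Frank
  - ticket 4 (Race condition): agent_id=1 -> matches Fiona
  - ticket 5 (Memory leak): agent_id=2 -> matches Frank
  - ticket 6 (Wrong timezone): agent_id=3 -> matches Rosa
  - ticket 7 (Timeout error): agent_id=2 -> matches Frank
So 1 of 7 rows is dropped.

SQL:
SELECT a.title, b.name AS agent
FROM tickets a
INNER JOIN agents b ON a.agent_id = b.id

Result:
title          | agent
---------------+------
Export error   | Fiona
Broken link    | Frank
Race condition | Fiona
Memory leak    | Frank
Wrong timezone | Rosa 
Timeout error  | Frank


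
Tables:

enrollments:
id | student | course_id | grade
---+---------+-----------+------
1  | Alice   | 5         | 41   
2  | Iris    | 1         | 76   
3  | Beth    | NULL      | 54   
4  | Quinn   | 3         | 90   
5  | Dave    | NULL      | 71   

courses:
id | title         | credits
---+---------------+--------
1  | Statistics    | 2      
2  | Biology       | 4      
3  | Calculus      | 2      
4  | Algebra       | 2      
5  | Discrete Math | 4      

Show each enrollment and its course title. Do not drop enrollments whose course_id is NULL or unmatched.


LEFT JOIN keeps every row from enrollments (the left table); where course_id has no match in courses, the course columns become NULL. Walk through each enrollment:
  - enrollment 1 (Alice): course_id=5 -> matches Discrete Math
  - enrollment 2 (Iris): course_id=1 -> matches Statistics
  - enrollment 3 (Beth): course_id=NULL, no match -> kept with NULL
  - enrollment 4 (Quinn): course_id=3 -> matches Calculus
  - enrollment 5 (Dave): course_id=NULL, no match -> kept with NULL
All 5 rows appear; 2 have NULL course.

SQL:
SELECT a.student, b.title AS course
FROM enrollments a
LEFT JOIN courses b ON a.course_id = b.id

Result:
student | course       
--------+--------------
Alice   | Discrete Math
Iris    | Statistics   
Beth    | NULL         
Quinn   | Calculus     
Dave    | NULL         


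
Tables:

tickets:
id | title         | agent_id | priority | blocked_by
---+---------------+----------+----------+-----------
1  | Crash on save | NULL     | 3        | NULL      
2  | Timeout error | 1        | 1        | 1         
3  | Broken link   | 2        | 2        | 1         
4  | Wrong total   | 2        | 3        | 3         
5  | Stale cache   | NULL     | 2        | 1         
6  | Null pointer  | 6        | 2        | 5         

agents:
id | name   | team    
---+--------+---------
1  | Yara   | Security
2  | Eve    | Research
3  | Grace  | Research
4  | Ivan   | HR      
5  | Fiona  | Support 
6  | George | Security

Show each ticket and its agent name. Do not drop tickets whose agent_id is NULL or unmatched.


LEFT JOIN keeps every row from tickets (the left table); where agent_id has no match in agents, the agent columns become NULL. Walk through each ticket:
  - ticket 1 (Crash on save): agent_id=NULL, no match -> kept with NULL
  - ticket 2 (Timeout error): agent_id=1 -> matches Yara
  - ticket 3 (Broken link): agent_id=2 -> matches Eve
  - ticket 4 (Wrong total): agent_id=2 -> matches Eve
  - ticket 5 (Stale cache): agent_id=NULL, no match -> kept with NULL
  - ticket 6 (Null pointer): agent_id=6 -> matches George
All 6 rows appear; 2 have NULL agent.

SQL:
SELECT a.title, b.name AS agent
FROM tickets a
LEFT JOIN agents b ON a.agent_id = b.id

Result:
title         | agent 
--------------+-------
Crash on save | NULL  
Timeout error | Yara  
Broken link   | Eve   
Wrong total   | Eve   
Stale cache   | NULL  
Null pointer  | George


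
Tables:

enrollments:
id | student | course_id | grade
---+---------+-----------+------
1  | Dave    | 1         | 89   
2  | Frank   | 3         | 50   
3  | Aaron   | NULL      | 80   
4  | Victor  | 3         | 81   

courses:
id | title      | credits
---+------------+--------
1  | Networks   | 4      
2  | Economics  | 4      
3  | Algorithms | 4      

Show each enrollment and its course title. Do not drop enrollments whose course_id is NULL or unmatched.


LEFT JOIN keeps every row from enrollments (the left table); where course_id has no match in courses, the course columns become NULL. Walk through each enrollment:
  - enrollment 1 (Dave): course_id=1 -> matches Networks
  - enrollment 2 (Frank): course_id=3 -> matches Algorithms
  - enrollment 3 (Aaron): course_id=NULL, no match -> kept with NULL
  - enrollment 4 (Victor): course_id=3 -> matches Algorithms
All 4 rows appear; 1 has NULL course.

SQL:
SELECT a.student, b.title AS course
FROM enrollments a
LEFT JOIN courses b ON a.course_id = b.id

Result:
student | course    
--------+-----------
Dave    | Networks  
Frank   | Algorithms
Aaron   | NULL      
Victor  | Algorithms


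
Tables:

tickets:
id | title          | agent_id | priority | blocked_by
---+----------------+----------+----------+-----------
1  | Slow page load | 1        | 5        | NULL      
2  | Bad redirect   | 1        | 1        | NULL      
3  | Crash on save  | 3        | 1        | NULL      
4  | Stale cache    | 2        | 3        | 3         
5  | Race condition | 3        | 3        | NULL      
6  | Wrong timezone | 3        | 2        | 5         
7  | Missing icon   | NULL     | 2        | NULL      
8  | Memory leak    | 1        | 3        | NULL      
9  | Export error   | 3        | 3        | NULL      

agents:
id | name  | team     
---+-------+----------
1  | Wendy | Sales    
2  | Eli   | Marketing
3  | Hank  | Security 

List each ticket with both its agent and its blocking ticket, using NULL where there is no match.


Two LEFT JOINs from the same base table tickets: one to agents via agent_id, one to tickets itself via blocked_by. Both are LEFT so every ticket is preserved.
Match against agents:
  - ticket 1 (Slow page load): agent_id=1 -> matches Wendy
  - ticket 2 (Bad redirect): agent_id=1 -> matches Wendy
  - ticket 3 (Crash on save): agent_id=3 -> matches Hank
  - ticket 4 (Stale cache): agent_id=2 -> matches Eli
  - ticket 5 (Race condition): agent_id=3 -> matches Hank
  - ticket 6 (Wrong timezone): agent_id=3 -> matches Hank
  - ticket 7 (Missing icon): agent_id=NULL, no match -> kept with NULL
  - ticket 8 (Memory leak): agent_id=1 -> matches Wendy
  - ticket 9 (Export error): agent_id=3 -> matches Hank
Match against tickets (self):
  - ticket 1 (Slow page load): blocked_by=NULL -> NULL
  - ticket 2 (Bad redirect): blocked_by=NULL -> NULL
  - ticket 3 (Crash on save): blocked_by=NULL -> NULL
  - ticket 4 (Stale cache): blocked_by=3 -> Crash on save
  - ticket 5 (Race condition): blocked_by=NULL -> NULL
  - ticket 6 (Wrong timezone): blocked_by=5 -> Race condition
  - ticket 7 (Missing icon): blocked_by=NULL -> NULL
  - ticket 8 (Memory leak): blocked_by=NULL -> NULL
  - ticket 9 (Export error): blocked_by=NULL -> NULL

SQL:
SELECT a.title, b.name AS agent, c.title AS blocked_by
FROM tickets a
LEFT JOIN agents b ON a.agent_id = b.id
LEFT JOIN tickets c ON a.blocked_by = c.id

Result:
title          | agent | blocked_by    
---------------+-------+---------------
Slow page load | Wendy | NULL          
Bad redirect   | Wendy | NULL          
Crash on save  | Hank  | NULL          
Stale cache    | Eli   | Crash on save 
Race condition | Hank  | NULL          
Wrong timezone | Hank  | Race condition
Missing icon   | NULL  | NULL          
Memory leak    | Wendy | NULL          
Export error   | Hank  | NULL          


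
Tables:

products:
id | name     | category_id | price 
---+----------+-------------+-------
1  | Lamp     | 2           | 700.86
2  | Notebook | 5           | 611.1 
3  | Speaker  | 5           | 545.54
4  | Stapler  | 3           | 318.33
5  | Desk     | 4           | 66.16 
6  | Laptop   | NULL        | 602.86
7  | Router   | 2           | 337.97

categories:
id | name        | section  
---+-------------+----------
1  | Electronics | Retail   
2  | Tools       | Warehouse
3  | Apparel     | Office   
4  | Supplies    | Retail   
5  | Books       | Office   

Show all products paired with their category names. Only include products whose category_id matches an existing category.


INNER JOIN keeps only products rows whose category_id matches an id in categories. Walk through each product:
  - product 1 (Lamp): category_id=2 -> matches Tools
  - product 2 (Notebook): category_id=5 -> matches Books
  - product 3 (Speaker): category_id=5 -> matches Books
  - product 4 (Stapler): category_id=3 -> matches Apparel
  - product 5 (Desk): category_id=4 -> matches Supplies
  - product 6 (Laptop): category_id=NULL, no match -> dropped
  - product 7 (Router): category_id=2 -> matches Tools
So 1 of 7 rows is dropped.

SQL:
SELECT a.name, b.name AS category
FROM products a
INNER JOIN categories b ON a.category_id = b.id

Result:
name     | category
---------+---------
Lamp     | Tools   
Notebook | Books   
Speaker  | Books   
Stapler  | Apparel 
Desk     | Supplies
Router   | Tools   


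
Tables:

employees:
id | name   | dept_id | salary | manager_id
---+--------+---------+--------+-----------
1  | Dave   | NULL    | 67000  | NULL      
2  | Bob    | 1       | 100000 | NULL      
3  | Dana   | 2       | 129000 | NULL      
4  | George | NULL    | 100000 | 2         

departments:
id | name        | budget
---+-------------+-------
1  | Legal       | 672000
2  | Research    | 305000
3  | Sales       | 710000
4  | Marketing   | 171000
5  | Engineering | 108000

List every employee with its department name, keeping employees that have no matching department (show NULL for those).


LEFT JOIN keeps every row from employees (the left table); where dept_id has no match in departments, the department columns become NULL. Walk through each employee:
  - employee 1 (Dave): dept_id=NULL, no match -> kept with NULL
  - employee 2 (Bob): dept_id=1 -> matches Legal
  - employee 3 (Dana): dept_id=2 -> matches Research
  - employee 4 (George): dept_id=NULL, no match -> kept with NULL
All 4 rows appear; 2 have NULL department.

SQL:
SELECT a.name, b.name AS department
FROM employees a
LEFT JOIN departments b ON a.dept_id = b.id

Result:
name   | department
-------+-----------
Dave   | NULL      
Bob    | Legal     
Dana   | Research  
George | NULL      


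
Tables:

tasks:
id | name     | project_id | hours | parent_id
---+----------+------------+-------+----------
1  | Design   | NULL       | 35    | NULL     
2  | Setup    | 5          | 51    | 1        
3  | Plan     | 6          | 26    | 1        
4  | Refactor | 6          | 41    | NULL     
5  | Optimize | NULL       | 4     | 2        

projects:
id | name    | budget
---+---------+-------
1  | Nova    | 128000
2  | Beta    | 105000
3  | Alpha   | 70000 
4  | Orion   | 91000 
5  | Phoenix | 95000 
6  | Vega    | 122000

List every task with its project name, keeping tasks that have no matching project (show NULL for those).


LEFT JOIN keeps every row from tasks (the left table); where project_id has no match in projects, the project columns become NULL. Walk through each task:
  - task 1 (Design): project_id=NULL, no match -> kept with NULL
  - task 2 (Setup): project_id=5 -> matches Phoenix
  - task 3 (Plan): project_id=6 -> matches Vega
  - task 4 (Refactor): project_id=6 -> matches Vega
  - task 5 (Optimize): project_id=NULL, no match -> kept with NULL
All 5 rows appear; 2 have NULL project.

SQL:
SELECT a.name, b.name AS project
FROM tasks a
LEFT JOIN projects b ON a.project_id = b.id

Result:
name     | project
---------+--------
Design   | NULL   
Setup    | Phoenix
Plan     | Vega   
Refactor | Vega   
Optimize | NULL   


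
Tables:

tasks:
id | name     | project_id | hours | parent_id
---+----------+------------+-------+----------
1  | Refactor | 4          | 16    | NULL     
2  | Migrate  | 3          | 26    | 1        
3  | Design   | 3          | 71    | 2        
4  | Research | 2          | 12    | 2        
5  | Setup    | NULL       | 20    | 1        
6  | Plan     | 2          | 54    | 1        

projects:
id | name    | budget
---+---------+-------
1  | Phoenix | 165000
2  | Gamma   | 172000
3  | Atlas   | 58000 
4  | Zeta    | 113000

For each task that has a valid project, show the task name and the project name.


INNER JOIN keeps only tasks rows whose project_id matches an id in projects. Walk through each task:
  - task 1 (Refactor): project_id=4 -> matches Zeta
  - task 2 (Migrate): project_id=3 -> matches Atlas
  - task 3 (Design): project_id=3 -> matches Atlas
  - task 4 (Research): project_id=2 -> matches Gamma
  - task 5 (Setup): project_id=NULL, no match -> dropped
  - task 6 (Plan): project_id=2 -> matches Gamma
So 1 of 6 rows is dropped.

SQL:
SELECT a.name, b.name AS project
FROM tasks a
INNER JOIN projects b ON a.project_id = b.id

Result:
name     | project
---------+--------
Refactor | Zeta   
Migrate  | Atlas  
Design   | Atlas  
Research | Gamma  
Plan     | Gamma  


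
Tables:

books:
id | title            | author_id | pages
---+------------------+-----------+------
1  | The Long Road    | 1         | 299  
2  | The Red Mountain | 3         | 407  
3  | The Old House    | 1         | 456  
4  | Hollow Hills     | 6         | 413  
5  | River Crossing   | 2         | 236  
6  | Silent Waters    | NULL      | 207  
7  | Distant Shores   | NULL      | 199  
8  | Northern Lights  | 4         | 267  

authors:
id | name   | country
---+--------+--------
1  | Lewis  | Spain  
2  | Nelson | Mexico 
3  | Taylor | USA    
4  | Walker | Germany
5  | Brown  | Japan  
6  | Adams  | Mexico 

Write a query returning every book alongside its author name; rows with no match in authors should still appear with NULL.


LEFT JOIN keeps every row from books (the left table); where author_id has no match in authors, the author columns become NULL. Walk through each book:
  - book 1 (The Long Road): author_id=1 -> matches Lewis
  - book 2 (The Red Mountain): author_id=3 -> matches Taylor
  - book 3 (The Old House): author_id=1 -> matches Lewis
  - book 4 (Hollow Hills): author_id=6 -> matches Adams
  - book 5 (River Crossing): author_id=2 -> matches Nelson
  - book 6 (Silent Waters): author_id=NULL, no match -> kept with NULL
  - book 7 (Distant Shores): author_id=NULL, no match -> kept with NULL
  - book 8 (Northern Lights): author_id=4 -> matches Walker
All 8 rows appear; 2 have NULL author.

SQL:
SELECT a.title, b.name AS author
FROM books a
LEFT JOIN authors b ON a.author_id = b.id

Result:
title            | author
-----------------+-------
The Long Road    | Lewis 
The Red Mountain | Taylor
The Old House    | Lewis 
Hollow Hills     | Adams 
River Crossing   | Nelson
Silent Waters    | NULL  
Distant Shores   | NULL  
Northern Lights  | Walker


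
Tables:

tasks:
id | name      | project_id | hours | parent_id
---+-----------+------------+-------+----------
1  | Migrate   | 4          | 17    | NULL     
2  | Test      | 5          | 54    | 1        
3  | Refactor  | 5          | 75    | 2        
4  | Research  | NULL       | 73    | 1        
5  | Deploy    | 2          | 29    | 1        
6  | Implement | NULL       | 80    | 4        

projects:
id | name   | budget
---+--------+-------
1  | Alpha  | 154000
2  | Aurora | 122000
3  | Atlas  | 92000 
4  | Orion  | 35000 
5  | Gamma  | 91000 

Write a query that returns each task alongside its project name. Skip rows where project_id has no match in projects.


INNER JOIN keeps only tasks rows whose project_id matches an id in projects. Walk through each task:
  - task 1 (Migrate): project_id=4 -> matches Orion
  - task 2 (Test): project_id=5 -> matches Gamma
  - task 3 (Refactor): project_id=5 -> matches Gamma
  - task 4 (Research): project_id=NULL, no match -> dropped
  - task 5 (Deploy): project_id=2 -> matches Aurora
  - task 6 (Implement): project_id=NULL, no match -> dropped
So 2 of 6 rows are dropped.

SQL:
SELECT a.name, b.name AS project
FROM tasks a
INNER JOIN projects b ON a.project_id = b.id

Result:
name     | project
---------+--------
Migrate  | Orion  
Test     | Gamma  
Refactor | Gamma  
Deploy   | Aurora 


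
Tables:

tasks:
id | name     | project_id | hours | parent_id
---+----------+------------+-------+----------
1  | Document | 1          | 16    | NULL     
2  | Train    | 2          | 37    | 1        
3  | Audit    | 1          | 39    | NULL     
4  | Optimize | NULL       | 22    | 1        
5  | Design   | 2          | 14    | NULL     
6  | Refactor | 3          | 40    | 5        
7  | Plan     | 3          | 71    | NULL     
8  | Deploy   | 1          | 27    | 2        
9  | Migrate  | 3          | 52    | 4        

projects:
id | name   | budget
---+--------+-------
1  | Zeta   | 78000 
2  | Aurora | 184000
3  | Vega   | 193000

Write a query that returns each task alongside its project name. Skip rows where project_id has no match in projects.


INNER JOIN keeps only tasks rows whose project_id matches an id in projects. Walk through each task:
  - task 1 (Document): project_id=1 -> matches Zeta
  - task 2 (Train): project_id=2 -> matches Aurora
  - task 3 (Audit): project_id=1 -> matches Zeta
  - task 4 (Optimize): project_id=NULL, no match -> dropped
  - task 5 (Design): project_id=2 -> matches Aurora
  - task 6 (Refactor): project_id=3 -> matches Vega
  - task 7 (Plan): project_id=3 -> matches Vega
  - task 8 (Deploy): project_id=1 -> matches Zeta
  - task 9 (Migrate): project_id=3 -> matches Vega
So 1 of 9 rows is dropped.

SQL:
SELECT a.name, b.name AS project
FROM tasks a
INNER JOIN projects b ON a.project_id = b.id

Result:
name     | project
---------+--------
Document | Zeta   
Train    | Aurora 
Audit    | Zeta   
Design   | Aurora 
Refactor | Vega   
Plan     | Vega   
Deploy   | Zeta   
Migrate  | Vega   


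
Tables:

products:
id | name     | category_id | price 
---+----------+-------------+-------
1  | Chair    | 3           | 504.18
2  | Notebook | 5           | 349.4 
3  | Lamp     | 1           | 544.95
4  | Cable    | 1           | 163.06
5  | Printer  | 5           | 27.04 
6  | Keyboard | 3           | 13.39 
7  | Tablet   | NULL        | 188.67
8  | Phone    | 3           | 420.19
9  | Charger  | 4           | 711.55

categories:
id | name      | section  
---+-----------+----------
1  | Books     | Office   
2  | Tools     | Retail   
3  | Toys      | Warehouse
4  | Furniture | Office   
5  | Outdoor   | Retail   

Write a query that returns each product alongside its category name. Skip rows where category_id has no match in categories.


INNER JOIN keeps only products rows whose category_id matches an id in categories. Walk through each product:
  - product 1 (Chair): category_id=3 -> matches Toys
  - product 2 (Notebook): category_id=5 -> matches Outdoor
  - product 3 (Lamp): category_id=1 -> matches Books
  - product 4 (Cable): category_id=1 -> matches Books
  - product 5 (Printer): category_id=5 -> matches Outdoor
  - product 6 (Keyboard): category_id=3 -> matches Toys
  - product 7 (Tablet): category_id=NULL, no match -> dropped
  - product 8 (Phone): category_id=3 -> matches Toys
  - product 9 (Charger): category_id=4 -> matches Furniture
So 1 of 9 rows is dropped.

SQL:
SELECT a.name, b.name AS category
FROM products a
INNER JOIN categories b ON a.category_id = b.id

Result:
name     | category 
---------+----------
Chair    | Toys     
Notebook | Outdoor  
Lamp     | Books    
Cable    | Books    
Printer  | Outdoor  
Keyboard | Toys     
Phone    | Toys     
Charger  | Furniture


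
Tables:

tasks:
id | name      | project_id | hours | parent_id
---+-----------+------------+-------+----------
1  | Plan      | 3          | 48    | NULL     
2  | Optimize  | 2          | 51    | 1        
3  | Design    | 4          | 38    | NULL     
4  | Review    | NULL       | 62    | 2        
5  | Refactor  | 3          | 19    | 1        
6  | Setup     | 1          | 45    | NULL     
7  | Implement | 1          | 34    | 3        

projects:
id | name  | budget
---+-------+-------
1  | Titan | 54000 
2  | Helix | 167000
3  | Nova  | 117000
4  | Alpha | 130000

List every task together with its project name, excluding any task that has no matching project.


INNER JOIN keeps only tasks rows whose project_id matches an id in projects. Walk through each task:
  - task 1 (Plan): project_id=3 -> matches Nova
  - task 2 (Optimize): project_id=2 -> matches Helix
  - task 3 (Design): project_id=4 -> matches Alpha
  - task 4 (Review): project_id=NULL, no match -> dropped
  - task 5 (Refactor): project_id=3 -> matches Nova
  - task 6 (Setup): project_id=1 -> matches Titan
  - task 7 (Implement): project_id=1 -> matches Titan
So 1 of 7 rows is dropped.

SQL:
SELECT a.name, b.name AS project
FROM tasks a
INNER JOIN projects b ON a.project_id = b.id

Result:
name      | project
----------+--------
Plan      | Nova   
Optimize  | Helix  
Design    | Alpha  
Refactor  | Nova   
Setup     | Titan  
Implement | Titan  


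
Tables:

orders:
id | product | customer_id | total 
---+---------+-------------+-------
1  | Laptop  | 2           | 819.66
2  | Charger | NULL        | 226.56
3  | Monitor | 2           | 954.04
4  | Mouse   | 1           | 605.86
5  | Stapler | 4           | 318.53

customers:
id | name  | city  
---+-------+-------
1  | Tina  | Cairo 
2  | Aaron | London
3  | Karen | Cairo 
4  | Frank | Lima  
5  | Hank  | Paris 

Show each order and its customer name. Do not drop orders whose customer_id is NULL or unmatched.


LEFT JOIN keeps every row from orders (the left table); where customer_id has no match in customers, the customer columns become NULL. Walk through each order:
  - order 1 (Laptop): customer_id=2 -> matches Aaron
  - order 2 (Charger): customer_id=NULL, no match -> kept with NULL
  - order 3 (Monitor): customer_id=2 -> matches Aaron
  - order 4 (Mouse): customer_id=1 -> matches Tina
  - order 5 (Stapler): customer_id=4 -> matches Frank
All 5 rows appear; 1 has NULL customer.

SQL:
SELECT a.product, b.name AS customer
FROM orders a
LEFT JOIN customers b ON a.customer_id = b.id

Result:
product | customer
--------+---------
Laptop  | Aaron   
Charger | NULL    
Monitor | Aaron   
Mouse   | Tina    
Stapler | Frank   


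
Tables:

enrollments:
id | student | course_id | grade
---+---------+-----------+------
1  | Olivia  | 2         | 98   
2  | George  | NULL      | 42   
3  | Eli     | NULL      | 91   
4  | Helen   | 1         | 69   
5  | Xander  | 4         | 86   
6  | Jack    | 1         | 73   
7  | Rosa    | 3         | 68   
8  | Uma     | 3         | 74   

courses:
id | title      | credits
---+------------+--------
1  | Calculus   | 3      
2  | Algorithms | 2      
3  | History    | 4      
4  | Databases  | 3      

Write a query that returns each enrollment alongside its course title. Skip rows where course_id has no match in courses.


INNER JOIN keeps only enrollments rows whose course_id matches an id in courses. Walk through each enrollment:
  - enrollment 1 (Olivia): course_id=2 -> matches Algorithms
  - enrollment 2 (George): course_id=NULL, no match -> dropped
  - enrollment 3 (Eli): course_id=NULL, no match -> dropped
  - enrollment 4 (Helen): course_id=1 -> matches Calculus
  - enrollment 5 (Xander): course_id=4 -> matches Databases
  - enrollment 6 (Jack): course_id=1 -> matches Calculus
  - enrollment 7 (Rosa): course_id=3 -> matches History
  - enrollment 8 (Uma): course_id=3 -> matches History
So 2 of 8 rows are dropped.

SQL:
SELECT a.student, b.title AS course
FROM enrollments a
INNER JOIN courses b ON a.course_id = b.id

Result:
student | course    
--------+-----------
Olivia  | Algorithms
Helen   | Calculus  
Xander  | Databases 
Jack    | Calculus  
Rosa    | History   
Uma     | History   


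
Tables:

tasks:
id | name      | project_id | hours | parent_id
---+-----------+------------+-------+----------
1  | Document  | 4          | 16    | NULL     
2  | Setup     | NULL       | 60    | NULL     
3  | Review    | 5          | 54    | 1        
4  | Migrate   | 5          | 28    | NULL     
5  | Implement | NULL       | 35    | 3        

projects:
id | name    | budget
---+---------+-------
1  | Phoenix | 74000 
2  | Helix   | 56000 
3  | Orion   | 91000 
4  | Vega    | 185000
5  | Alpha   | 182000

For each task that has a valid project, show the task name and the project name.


INNER JOIN keeps only tasks rows whose project_id matches an id in projects. Walk through each task:
  - task 1 (Document): project_id=4 -> matches Vega
  - task 2 (Setup): project_id=NULL, no match -> dropped
  - task 3 (Review): project_id=5 -> matches Alpha
  - task 4 (Migrate): project_id=5 -> matches Alpha
  - task 5 (Implement): project_id=NULL, no match -> dropped
So 2 of 5 rows are dropped.

SQL:
SELECT a.name, b.name AS project
FROM tasks a
INNER JOIN projects b ON a.project_id = b.id

Result:
name     | project
---------+--------
Document | Vega   
Review   | Alpha  
Migrate  | Alpha  


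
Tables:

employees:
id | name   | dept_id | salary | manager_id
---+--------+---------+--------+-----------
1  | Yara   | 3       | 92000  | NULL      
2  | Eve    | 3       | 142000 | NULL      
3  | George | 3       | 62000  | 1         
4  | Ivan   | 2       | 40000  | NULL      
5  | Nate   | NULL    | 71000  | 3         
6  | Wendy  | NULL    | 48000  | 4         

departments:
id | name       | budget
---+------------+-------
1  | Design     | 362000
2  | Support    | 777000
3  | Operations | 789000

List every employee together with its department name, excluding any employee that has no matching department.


INNER JOIN keeps only employees rows whose dept_id matches an id in departments. Walk through each employee:
  - employee 1 (Yara): dept_id=3 -> matches Operations
  - employee 2 (Eve): dept_id=3 -> matches Operations
  - employee 3 (George): dept_id=3 -> matches Operations
  - employee 4 (Ivan): dept_id=2 -> matches Support
  - employee 5 (Nate): dept_id=NULL, no match -> dropped
  - employee 6 (Wendy): dept_id=NULL, no match -> dropped
So 2 of 6 rows are dropped.

SQL:
SELECT a.name, b.name AS department
FROM employees a
INNER JOIN departments b ON a.dept_id = b.id

Result:
name   | department
-------+-----------
Yara   | Operations
Eve    | Operations
George | Operations
Ivan   | Support   


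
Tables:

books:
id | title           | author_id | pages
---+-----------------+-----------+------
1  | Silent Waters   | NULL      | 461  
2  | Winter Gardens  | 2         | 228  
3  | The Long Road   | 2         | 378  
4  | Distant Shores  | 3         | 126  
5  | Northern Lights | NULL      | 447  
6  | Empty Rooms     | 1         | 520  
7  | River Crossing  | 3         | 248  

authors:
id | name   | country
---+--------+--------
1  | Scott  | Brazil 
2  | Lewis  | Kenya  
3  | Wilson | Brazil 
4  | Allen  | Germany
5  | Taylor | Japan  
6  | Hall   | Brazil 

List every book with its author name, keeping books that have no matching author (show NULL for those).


LEFT JOIN keeps every row from books (the left table); where author_id has no match in authors, the author columns become NULL. Walk through each book:
  - book 1 (Silent Waters): author_id=NULL, no match -> kept with NULL
  - book 2 (Winter Gardens): author_id=2 -> matches Lewis
  - book 3 (The Long Road): author_id=2 -> matches Lewis
  - book 4 (Distant Shores): author_id=3 -> matches Wilson
  - book 5 (Northern Lights): author_id=NULL, no match -> kept with NULL
  - book 6 (Empty Rooms): author_id=1 -> matches Scott
  - book 7 (River Crossing): author_id=3 -> matches Wilson
All 7 rows appear; 2 have NULL author.

SQL:
SELECT a.title, b.name AS author
FROM books a
LEFT JOIN authors b ON a.author_id = b.id

Result:
title           | author
----------------+-------
Silent Waters   | NULL  
Winter Gardens  | Lewis 
The Long Road   | Lewis 
Distant Shores  | Wilson
Northern Lights | NULL  
Empty Rooms     | Scott 
River Crossing  | Wilson


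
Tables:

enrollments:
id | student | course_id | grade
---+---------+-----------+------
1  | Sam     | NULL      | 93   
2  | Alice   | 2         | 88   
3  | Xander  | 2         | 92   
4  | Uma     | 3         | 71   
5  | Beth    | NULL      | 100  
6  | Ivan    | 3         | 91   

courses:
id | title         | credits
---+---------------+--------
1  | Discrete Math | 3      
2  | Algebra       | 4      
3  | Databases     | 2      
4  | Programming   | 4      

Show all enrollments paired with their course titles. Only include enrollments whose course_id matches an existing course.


INNER JOIN keeps only enrollments rows whose course_id matches an id in courses. Walk through each enrollment:
  - enrollment 1 (Sam): course_id=NULL, no match -> dropped
  - enrollment 2 (Alice): course_id=2 -> matches Algebra
  - enrollment 3 (Xander): course_id=2 -> matches Algebra
  - enrollment 4 (Uma): course_id=3 -> matches Databases
  - enrollment 5 (Beth): course_id=NULL, no match -> dropped
  - enrollment 6 (Ivan): course_id=3 -> matches Databases
So 2 of 6 rows are dropped.

SQL:
SELECT a.student, b.title AS course
FROM enrollments a
INNER JOIN courses b ON a.course_id = b.id

Result:
student | course   
--------+----------
Alice   | Algebra  
Xander  | Algebra  
Uma     | Databases
Ivan    | Databases


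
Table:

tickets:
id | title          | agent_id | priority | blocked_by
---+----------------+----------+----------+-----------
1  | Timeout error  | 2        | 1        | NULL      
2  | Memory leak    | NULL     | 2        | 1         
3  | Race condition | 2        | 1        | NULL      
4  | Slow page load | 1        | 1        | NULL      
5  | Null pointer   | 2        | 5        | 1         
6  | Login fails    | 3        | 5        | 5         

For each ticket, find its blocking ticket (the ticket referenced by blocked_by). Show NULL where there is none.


This is a self-join: tickets is joined to a second copy of itself, matching each row's blocked_by to another row's id. Use LEFT JOIN so rows with blocked_by=NULL are kept.
  - ticket 1 (Timeout error): blocked_by=NULL -> NULL
  - ticket 2 (Memory leak): blocked_by=1 -> Timeout error
  - ticket 3 (Race condition): blocked_by=NULL -> NULL
  - ticket 4 (Slow page load): blocked_by=NULL -> NULL
  - ticket 5 (Null pointer): blocked_by=1 -> Timeout error
  - ticket 6 (Login fails): blocked_by=5 -> Null pointer

SQL:
SELECT a.title AS item, b.title AS blocked_by
FROM tickets a
LEFT JOIN tickets b ON a.blocked_by = b.id

Result:
item           | blocked_by   
---------------+--------------
Timeout error  | NULL         
Memory leak    | Timeout error
Race condition | NULL         
Slow page load | NULL         
Null pointer   | Timeout error
Login fails    | Null pointer 


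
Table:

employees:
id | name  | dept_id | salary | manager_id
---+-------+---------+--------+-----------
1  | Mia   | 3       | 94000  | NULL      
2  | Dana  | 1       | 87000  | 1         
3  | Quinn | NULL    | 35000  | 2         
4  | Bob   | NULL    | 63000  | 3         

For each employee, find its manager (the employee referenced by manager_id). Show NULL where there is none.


This is a self-join: employees is joined to a second copy of itself, matching each row's manager_id to another row's id. Use LEFT JOIN so rows with manager_id=NULL are kept.
  - employee 1 (Mia): manager_id=NULL -> NULL
  - employee 2 (Dana): manager_id=1 -> Mia
  - employee 3 (Quinn): manager_id=2 -> Dana
  - employee 4 (Bob): manager_id=3 -> Quinn

SQL:
SELECT a.name AS item, b.name AS manager
FROM employees a
LEFT JOIN employees b ON a.manager_id = b.id

Result:
item  | manager
------+--------
Mia   | NULL   
Dana  | Mia    
Quinn | Dana   
Bob   | Quinn  


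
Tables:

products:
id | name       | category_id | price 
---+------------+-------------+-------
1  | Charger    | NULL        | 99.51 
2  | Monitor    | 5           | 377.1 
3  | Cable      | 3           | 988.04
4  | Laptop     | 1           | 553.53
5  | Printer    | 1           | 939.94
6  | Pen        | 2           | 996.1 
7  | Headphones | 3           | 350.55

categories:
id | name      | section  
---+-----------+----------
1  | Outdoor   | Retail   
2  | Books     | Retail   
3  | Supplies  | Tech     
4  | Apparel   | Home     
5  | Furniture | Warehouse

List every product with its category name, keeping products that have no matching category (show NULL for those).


LEFT JOIN keeps every row from products (the left table); where category_id has no match in categories, the category columns become NULL. Walk through each product:
  - product 1 (Charger): category_id=NULL, no match -> kept with NULL
  - product 2 (Monitor): category_id=5 -> matches Furniture
  - product 3 (Cable): category_id=3 -> matches Supplies
  - product 4 (Laptop): category_id=1 -> matches Outdoor
  - product 5 (Printer): category_id=1 -> matches Outdoor
  - product 6 (Pen): category_id=2 -> matches Books
  - product 7 (Headphones): category_id=3 -> matches Supplies
All 7 rows appear; 1 has NULL category.

SQL:
SELECT a.name, b.name AS category
FROM products a
LEFT JOIN categories b ON a.category_id = b.id

Result:
name       | category 
-----------+----------
Charger    | NULL     
Monitor    | Furniture
Cable      | Supplies 
Laptop     | Outdoor  
Printer    | Outdoor  
Pen        | Books    
Headphones | Supplies 


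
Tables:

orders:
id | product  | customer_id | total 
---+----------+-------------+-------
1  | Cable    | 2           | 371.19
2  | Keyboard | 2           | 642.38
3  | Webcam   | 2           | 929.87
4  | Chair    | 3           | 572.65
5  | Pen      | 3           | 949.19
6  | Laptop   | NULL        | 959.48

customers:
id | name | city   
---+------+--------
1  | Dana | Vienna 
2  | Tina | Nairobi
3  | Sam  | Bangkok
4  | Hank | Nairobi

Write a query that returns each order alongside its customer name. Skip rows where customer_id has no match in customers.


INNER JOIN keeps only orders rows whose customer_id matches an id in customers. Walk through each order:
  - order 1 (Cable): customer_id=2 -> matches Tina
  - order 2 (Keyboard): customer_id=2 -> matches Tina
  - order 3 (Webcam): customer_id=2 -> matches Tina
  - order 4 (Chair): customer_id=3 -> matches Sam
  - order 5 (Pen): customer_id=3 -> matches Sam
  - order 6 (Laptop): customer_id=NULL, no match -> dropped
So 1 of 6 rows is dropped.

SQL:
SELECT a.product, b.name AS customer
FROM orders a
INNER JOIN customers b ON a.customer_id = b.id

Result:
product  | customer
---------+---------
Cable    | Tina    
Keyboard | Tina    
Webcam   | Tina    
Chair    | Sam     
Pen      | Sam     


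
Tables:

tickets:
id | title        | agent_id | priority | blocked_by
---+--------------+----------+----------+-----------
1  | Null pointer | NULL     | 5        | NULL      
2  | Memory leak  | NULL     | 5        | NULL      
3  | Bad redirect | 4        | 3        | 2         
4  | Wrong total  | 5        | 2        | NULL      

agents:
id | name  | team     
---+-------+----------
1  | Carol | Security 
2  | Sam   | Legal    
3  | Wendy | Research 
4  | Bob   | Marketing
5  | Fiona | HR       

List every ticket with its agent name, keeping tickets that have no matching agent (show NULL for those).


LEFT JOIN keeps every row from tickets (the left table); where agent_id has no match in agents, the agent columns become NULL. Walk through each ticket:
  - ticket 1 (Null pointer): agent_id=NULL, no match -> kept with NULL
  - ticket 2 (Memory leak): agent_id=NULL, no match -> kept with NULL
  - ticket 3 (Bad redirect): agent_id=4 -> matches Bob
  - ticket 4 (Wrong total): agent_id=5 -> matches Fiona
All 4 rows appear; 2 have NULL agent.

SQL:
SELECT a.title, b.name AS agent
FROM tickets a
LEFT JOIN agents b ON a.agent_id = b.id

Result:
title        | agent
-------------+------
Null pointer | NULL 
Memory leak  | NULL 
Bad redirect | Bob  
Wrong total  | Fiona


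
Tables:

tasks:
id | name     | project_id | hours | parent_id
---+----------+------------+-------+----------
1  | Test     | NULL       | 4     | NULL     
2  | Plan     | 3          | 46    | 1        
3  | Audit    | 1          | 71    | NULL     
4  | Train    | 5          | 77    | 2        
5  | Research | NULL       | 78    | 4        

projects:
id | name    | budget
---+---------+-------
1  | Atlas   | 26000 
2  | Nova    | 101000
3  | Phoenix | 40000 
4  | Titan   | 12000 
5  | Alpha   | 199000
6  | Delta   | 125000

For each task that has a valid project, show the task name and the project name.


INNER JOIN keeps only tasks rows whose project_id matches an id in projects. Walk through each task:
  - task 1 (Test): project_id=NULL, no match -> dropped
  - task 2 (Plan): project_id=3 -> matches Phoenix
  - task 3 (Audit): project_id=1 -> matches Atlas
  - task 4 (Train): project_id=5 -> matches Alpha
  - task 5 (Research): project_id=NULL, no match -> dropped
So 2 of 5 rows are dropped.

SQL:
SELECT a.name, b.name AS project
FROM tasks a
INNER JOIN projects b ON a.project_id = b.id

Result:
name  | project
------+--------
Plan  | Phoenix
Audit | Atlas  
Train | Alpha  


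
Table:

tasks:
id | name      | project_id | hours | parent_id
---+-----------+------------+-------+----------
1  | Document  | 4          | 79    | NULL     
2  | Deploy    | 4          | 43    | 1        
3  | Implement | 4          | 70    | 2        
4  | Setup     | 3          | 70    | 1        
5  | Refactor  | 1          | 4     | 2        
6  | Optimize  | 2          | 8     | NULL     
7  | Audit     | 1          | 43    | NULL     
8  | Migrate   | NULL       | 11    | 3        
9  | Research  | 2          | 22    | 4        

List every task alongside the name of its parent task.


This is a self-join: tasks is joined to a second copy of itself, matching each row's parent_id to another row's id. Use LEFT JOIN so rows with parent_id=NULL are kept.
  - task 1 (Document): parent_id=NULL -> NULL
  - task 2 (Deploy): parent_id=1 -> Document
  - task 3 (Implement): parent_id=2 -> Deploy
  - task 4 (Setup): parent_id=1 -> Document
  - task 5 (Refactor): parent_id=2 -> Deploy
  - task 6 (Optimize): parent_id=NULL -> NULL
  - task 7 (Audit): parent_id=NULL -> NULL
  - task 8 (Migrate): parent_id=3 -> Implement
  - task 9 (Research): parent_id=4 -> Setup

SQL:
SELECT a.name AS item, b.name AS parent
FROM tasks a
LEFT JOIN tasks b ON a.parent_id = b.id

Result:
item      | parent   
----------+----------
Document  | NULL     
Deploy    | Document 
Implement | Deploy   
Setup     | Document 
Refactor  | Deploy   
Optimize  | NULL     
Audit     | NULL     
Migrate   | Implement
Research  | Setup    
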